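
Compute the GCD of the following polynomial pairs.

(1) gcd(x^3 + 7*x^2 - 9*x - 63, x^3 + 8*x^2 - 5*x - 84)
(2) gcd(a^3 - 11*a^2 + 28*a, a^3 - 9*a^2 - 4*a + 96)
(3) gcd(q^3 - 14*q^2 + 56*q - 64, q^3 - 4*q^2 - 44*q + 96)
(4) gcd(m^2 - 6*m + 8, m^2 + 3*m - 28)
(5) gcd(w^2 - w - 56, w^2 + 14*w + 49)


(1) = gcd((x - 3)*(x + 3)*(x + 7), (x - 3)*(x + 4)*(x + 7)) = x^2 + 4*x - 21
(2) = gcd(a*(a - 7)*(a - 4), (a - 8)*(a - 4)*(a + 3)) = a - 4
(3) = gcd((q - 8)*(q - 4)*(q - 2), (q - 8)*(q - 2)*(q + 6)) = q^2 - 10*q + 16
(4) = m - 4
(5) = w + 7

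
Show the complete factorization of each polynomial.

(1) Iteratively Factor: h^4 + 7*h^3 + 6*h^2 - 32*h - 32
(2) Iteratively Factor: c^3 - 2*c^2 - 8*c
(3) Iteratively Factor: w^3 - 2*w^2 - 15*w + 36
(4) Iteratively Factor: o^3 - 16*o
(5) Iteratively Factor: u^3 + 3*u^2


(1) = (h + 4)*(h^3 + 3*h^2 - 6*h - 8) = (h - 2)*(h + 4)*(h^2 + 5*h + 4) = (h - 2)*(h + 4)^2*(h + 1)
(2) = (c)*(c^2 - 2*c - 8) = c*(c - 4)*(c + 2)
(3) = (w - 3)*(w^2 + w - 12) = (w - 3)*(w + 4)*(w - 3)
(4) = (o - 4)*(o^2 + 4*o) = (o - 4)*(o + 4)*(o)
(5) = (u)*(u^2 + 3*u) = u^2*(u + 3)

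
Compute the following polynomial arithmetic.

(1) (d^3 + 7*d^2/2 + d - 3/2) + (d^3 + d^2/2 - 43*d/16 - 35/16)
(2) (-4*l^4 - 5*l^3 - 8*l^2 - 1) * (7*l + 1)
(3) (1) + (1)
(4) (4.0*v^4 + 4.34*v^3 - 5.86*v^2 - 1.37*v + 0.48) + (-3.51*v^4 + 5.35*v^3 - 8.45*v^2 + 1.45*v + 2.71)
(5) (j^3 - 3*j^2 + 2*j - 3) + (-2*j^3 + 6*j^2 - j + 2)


(1) = 2*d^3 + 4*d^2 - 27*d/16 - 59/16
(2) = -28*l^5 - 39*l^4 - 61*l^3 - 8*l^2 - 7*l - 1
(3) = 2
(4) = 0.49*v^4 + 9.69*v^3 - 14.31*v^2 + 0.08*v + 3.19
(5) = -j^3 + 3*j^2 + j - 1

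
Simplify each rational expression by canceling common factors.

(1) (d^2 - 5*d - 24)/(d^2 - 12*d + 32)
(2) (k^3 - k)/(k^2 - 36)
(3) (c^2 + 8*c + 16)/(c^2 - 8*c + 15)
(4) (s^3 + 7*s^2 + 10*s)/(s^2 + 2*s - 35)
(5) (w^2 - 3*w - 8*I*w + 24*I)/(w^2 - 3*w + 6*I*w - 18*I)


(1) = (d + 3)/(d - 4)
(2) = (k^3 - k)/(k^2 - 36)
(3) = (c^2 + 8*c + 16)/(c^2 - 8*c + 15)
(4) = (s^3 + 7*s^2 + 10*s)/(s^2 + 2*s - 35)
(5) = (w - 8*I)/(w + 6*I)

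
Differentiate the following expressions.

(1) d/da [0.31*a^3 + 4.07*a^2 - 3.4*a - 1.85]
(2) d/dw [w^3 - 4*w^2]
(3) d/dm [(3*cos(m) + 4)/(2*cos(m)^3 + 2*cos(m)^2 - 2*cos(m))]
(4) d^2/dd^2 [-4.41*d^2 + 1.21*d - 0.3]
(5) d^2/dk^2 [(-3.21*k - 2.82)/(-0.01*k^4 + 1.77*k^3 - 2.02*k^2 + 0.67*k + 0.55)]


(1) = 0.93*a^2 + 8.14*a - 3.4
(2) = w*(3*w - 8)
(3) = (6*cos(m)^3 + 15*cos(m)^2 + 8*cos(m) - 4)*sin(m)/(2*(-sin(m)^2 + cos(m))^2*cos(m)^2)
(4) = -8.82000000000000
(5) = (0.003852*k^7 - 0.903432*k^6 + 59.231286*k^5 + 38.309526*k^4 - 142.461834*k^3 + 51.792696*k^2 - 17.973288*k + 6.432066)/(1.0e-6*k^12 - 0.000531*k^11 + 0.094593*k^10 - 5.759958*k^9 + 19.178775*k^8 - 27.986847*k^7 + 17.393038*k^6 + 1.235667*k^5 - 7.916721*k^4 + 2.559182*k^3 + 1.092465*k^2 - 0.608025*k - 0.166375)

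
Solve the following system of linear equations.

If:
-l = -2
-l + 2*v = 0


Then:
l = 2
v = 1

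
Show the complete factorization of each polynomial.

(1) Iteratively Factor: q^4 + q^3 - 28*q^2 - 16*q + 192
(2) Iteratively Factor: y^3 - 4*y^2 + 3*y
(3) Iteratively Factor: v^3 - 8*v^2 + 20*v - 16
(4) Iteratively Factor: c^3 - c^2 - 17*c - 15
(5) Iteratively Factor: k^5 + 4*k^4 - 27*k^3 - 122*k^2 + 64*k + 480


(1) = (q - 3)*(q^3 + 4*q^2 - 16*q - 64) = (q - 3)*(q + 4)*(q^2 - 16) = (q - 3)*(q + 4)^2*(q - 4)
(2) = (y)*(y^2 - 4*y + 3) = y*(y - 1)*(y - 3)
(3) = (v - 2)*(v^2 - 6*v + 8) = (v - 4)*(v - 2)*(v - 2)
(4) = (c - 5)*(c^2 + 4*c + 3) = (c - 5)*(c + 1)*(c + 3)
(5) = (k + 4)*(k^4 - 27*k^2 - 14*k + 120) = (k + 4)^2*(k^3 - 4*k^2 - 11*k + 30) = (k + 3)*(k + 4)^2*(k^2 - 7*k + 10) = (k - 5)*(k + 3)*(k + 4)^2*(k - 2)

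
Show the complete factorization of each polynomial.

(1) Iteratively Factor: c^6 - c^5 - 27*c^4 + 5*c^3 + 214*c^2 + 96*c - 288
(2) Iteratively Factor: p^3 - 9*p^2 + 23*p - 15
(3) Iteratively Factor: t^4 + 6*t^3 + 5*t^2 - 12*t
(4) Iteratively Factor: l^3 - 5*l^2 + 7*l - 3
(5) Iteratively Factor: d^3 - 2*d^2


(1) = (c - 4)*(c^5 + 3*c^4 - 15*c^3 - 55*c^2 - 6*c + 72) = (c - 4)*(c + 3)*(c^4 - 15*c^2 - 10*c + 24) = (c - 4)^2*(c + 3)*(c^3 + 4*c^2 + c - 6) = (c - 4)^2*(c + 3)^2*(c^2 + c - 2) = (c - 4)^2*(c + 2)*(c + 3)^2*(c - 1)
(2) = (p - 5)*(p^2 - 4*p + 3) = (p - 5)*(p - 1)*(p - 3)
(3) = (t - 1)*(t^3 + 7*t^2 + 12*t) = (t - 1)*(t + 4)*(t^2 + 3*t) = t*(t - 1)*(t + 4)*(t + 3)
(4) = (l - 3)*(l^2 - 2*l + 1) = (l - 3)*(l - 1)*(l - 1)
(5) = (d - 2)*(d^2) = d*(d - 2)*(d)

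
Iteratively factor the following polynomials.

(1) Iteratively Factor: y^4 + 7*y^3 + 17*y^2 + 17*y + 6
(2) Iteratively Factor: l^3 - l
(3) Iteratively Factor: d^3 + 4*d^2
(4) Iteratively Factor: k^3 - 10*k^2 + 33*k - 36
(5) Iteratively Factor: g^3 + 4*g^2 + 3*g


(1) = (y + 1)*(y^3 + 6*y^2 + 11*y + 6) = (y + 1)*(y + 3)*(y^2 + 3*y + 2) = (y + 1)*(y + 2)*(y + 3)*(y + 1)
(2) = (l + 1)*(l^2 - l) = (l - 1)*(l + 1)*(l)
(3) = (d)*(d^2 + 4*d) = d*(d + 4)*(d)
(4) = (k - 4)*(k^2 - 6*k + 9) = (k - 4)*(k - 3)*(k - 3)
(5) = (g + 3)*(g^2 + g) = g*(g + 3)*(g + 1)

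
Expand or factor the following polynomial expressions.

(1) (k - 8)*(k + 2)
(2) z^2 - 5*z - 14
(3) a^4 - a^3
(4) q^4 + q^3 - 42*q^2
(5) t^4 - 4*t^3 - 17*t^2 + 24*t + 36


(1) = k^2 - 6*k - 16
(2) = (z - 7)*(z + 2)
(3) = a^3*(a - 1)
(4) = q^2*(q - 6)*(q + 7)
(5) = (t - 6)*(t - 2)*(t + 1)*(t + 3)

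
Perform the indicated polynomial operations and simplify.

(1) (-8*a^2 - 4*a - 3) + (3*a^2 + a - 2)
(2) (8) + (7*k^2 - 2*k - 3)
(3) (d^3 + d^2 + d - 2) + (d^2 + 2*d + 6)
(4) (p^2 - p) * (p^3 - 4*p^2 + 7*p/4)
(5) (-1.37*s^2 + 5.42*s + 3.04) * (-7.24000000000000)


(1) = -5*a^2 - 3*a - 5
(2) = 7*k^2 - 2*k + 5
(3) = d^3 + 2*d^2 + 3*d + 4
(4) = p^5 - 5*p^4 + 23*p^3/4 - 7*p^2/4
(5) = 9.9188*s^2 - 39.2408*s - 22.0096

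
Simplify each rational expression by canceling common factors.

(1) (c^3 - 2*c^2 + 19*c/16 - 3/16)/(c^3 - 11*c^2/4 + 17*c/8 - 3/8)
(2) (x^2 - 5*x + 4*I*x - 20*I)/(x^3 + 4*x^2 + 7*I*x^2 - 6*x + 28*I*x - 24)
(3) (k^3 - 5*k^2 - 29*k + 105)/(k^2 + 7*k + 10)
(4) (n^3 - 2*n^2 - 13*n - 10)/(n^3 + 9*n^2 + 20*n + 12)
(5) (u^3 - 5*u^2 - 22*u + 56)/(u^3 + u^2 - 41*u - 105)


(1) = (4*c - 3)/(4*c - 6)
(2) = (x^2 + x*(-5 + 4*I) - 20*I)/(x^3 + x^2*(4 + 7*I) + x*(-6 + 28*I) - 24)
(3) = (k^2 - 10*k + 21)/(k + 2)
(4) = (n - 5)/(n + 6)
(5) = (u^2 + 2*u - 8)/(u^2 + 8*u + 15)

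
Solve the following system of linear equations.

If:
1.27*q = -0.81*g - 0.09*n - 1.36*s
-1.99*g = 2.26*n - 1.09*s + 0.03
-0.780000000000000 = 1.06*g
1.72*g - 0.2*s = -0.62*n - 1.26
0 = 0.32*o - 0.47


Then:
g = -0.74
n = -1.25
o = 1.47
q = 4.75
s = -3.92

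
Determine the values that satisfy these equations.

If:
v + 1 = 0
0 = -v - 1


Then:
v = -1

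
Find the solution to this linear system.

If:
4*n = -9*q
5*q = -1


Then:
n = 9/20
q = -1/5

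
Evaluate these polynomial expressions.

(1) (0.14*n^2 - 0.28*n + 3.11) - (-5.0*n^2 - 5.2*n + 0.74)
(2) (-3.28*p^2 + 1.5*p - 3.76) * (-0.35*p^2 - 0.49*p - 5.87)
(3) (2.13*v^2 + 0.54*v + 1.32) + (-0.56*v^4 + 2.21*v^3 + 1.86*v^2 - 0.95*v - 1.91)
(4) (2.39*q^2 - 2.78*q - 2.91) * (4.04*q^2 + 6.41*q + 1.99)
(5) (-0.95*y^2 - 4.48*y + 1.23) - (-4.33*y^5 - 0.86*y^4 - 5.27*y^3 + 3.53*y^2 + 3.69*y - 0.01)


(1) = 5.14*n^2 + 4.92*n + 2.37
(2) = 1.148*p^4 + 1.0822*p^3 + 19.8346*p^2 - 6.9626*p + 22.0712
(3) = -0.56*v^4 + 2.21*v^3 + 3.99*v^2 - 0.41*v - 0.59
(4) = 9.6556*q^4 + 4.0887*q^3 - 24.8201*q^2 - 24.1853*q - 5.7909
(5) = 4.33*y^5 + 0.86*y^4 + 5.27*y^3 - 4.48*y^2 - 8.17*y + 1.24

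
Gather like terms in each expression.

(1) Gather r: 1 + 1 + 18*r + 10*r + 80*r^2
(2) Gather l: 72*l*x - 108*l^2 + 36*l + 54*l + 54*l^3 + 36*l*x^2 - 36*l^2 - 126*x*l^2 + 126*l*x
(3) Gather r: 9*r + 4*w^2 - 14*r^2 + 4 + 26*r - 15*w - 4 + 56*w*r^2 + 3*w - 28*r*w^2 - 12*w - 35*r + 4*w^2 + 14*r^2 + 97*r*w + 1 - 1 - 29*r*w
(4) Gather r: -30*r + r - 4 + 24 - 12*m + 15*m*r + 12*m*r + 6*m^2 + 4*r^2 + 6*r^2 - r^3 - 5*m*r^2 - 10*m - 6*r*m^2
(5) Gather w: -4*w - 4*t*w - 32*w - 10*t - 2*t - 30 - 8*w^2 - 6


(1) = 80*r^2 + 28*r + 2
(2) = 54*l^3 + l^2*(-126*x - 144) + l*(36*x^2 + 198*x + 90)
(3) = 56*r^2*w + r*(-28*w^2 + 68*w) + 8*w^2 - 24*w
(4) = 6*m^2 - 22*m - r^3 + r^2*(10 - 5*m) + r*(-6*m^2 + 27*m - 29) + 20
(5) = -12*t - 8*w^2 + w*(-4*t - 36) - 36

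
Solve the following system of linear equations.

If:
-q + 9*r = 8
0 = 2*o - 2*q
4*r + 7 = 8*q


Then:
o = 95/68
q = 95/68
r = 71/68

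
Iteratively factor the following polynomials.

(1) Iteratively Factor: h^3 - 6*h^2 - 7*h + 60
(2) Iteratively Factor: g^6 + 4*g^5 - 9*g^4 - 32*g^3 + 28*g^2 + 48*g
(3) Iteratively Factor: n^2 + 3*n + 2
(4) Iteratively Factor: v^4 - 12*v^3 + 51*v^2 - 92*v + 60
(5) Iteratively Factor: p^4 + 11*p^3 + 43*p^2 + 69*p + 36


(1) = (h - 5)*(h^2 - h - 12) = (h - 5)*(h + 3)*(h - 4)
(2) = (g + 3)*(g^5 + g^4 - 12*g^3 + 4*g^2 + 16*g) = (g + 1)*(g + 3)*(g^4 - 12*g^2 + 16*g) = g*(g + 1)*(g + 3)*(g^3 - 12*g + 16) = g*(g - 2)*(g + 1)*(g + 3)*(g^2 + 2*g - 8) = g*(g - 2)*(g + 1)*(g + 3)*(g + 4)*(g - 2)
(3) = (n + 2)*(n + 1)
(4) = (v - 5)*(v^3 - 7*v^2 + 16*v - 12) = (v - 5)*(v - 2)*(v^2 - 5*v + 6) = (v - 5)*(v - 3)*(v - 2)*(v - 2)
(5) = (p + 3)*(p^3 + 8*p^2 + 19*p + 12) = (p + 3)*(p + 4)*(p^2 + 4*p + 3) = (p + 3)^2*(p + 4)*(p + 1)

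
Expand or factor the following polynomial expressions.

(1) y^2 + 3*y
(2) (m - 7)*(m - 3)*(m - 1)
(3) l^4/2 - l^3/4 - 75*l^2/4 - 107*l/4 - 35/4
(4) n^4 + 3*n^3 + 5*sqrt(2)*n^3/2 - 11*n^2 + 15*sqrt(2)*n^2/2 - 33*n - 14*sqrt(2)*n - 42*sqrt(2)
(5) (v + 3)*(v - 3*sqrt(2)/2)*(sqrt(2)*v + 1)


(1) = y*(y + 3)
(2) = m^3 - 11*m^2 + 31*m - 21
(3) = (l/2 + 1/2)*(l - 7)*(l + 1/2)*(l + 5)
(4) = (n + 3)*(n - 2*sqrt(2))*(n + sqrt(2))*(n + 7*sqrt(2)/2)
(5) = sqrt(2)*v^3 - 2*v^2 + 3*sqrt(2)*v^2 - 6*v - 3*sqrt(2)*v/2 - 9*sqrt(2)/2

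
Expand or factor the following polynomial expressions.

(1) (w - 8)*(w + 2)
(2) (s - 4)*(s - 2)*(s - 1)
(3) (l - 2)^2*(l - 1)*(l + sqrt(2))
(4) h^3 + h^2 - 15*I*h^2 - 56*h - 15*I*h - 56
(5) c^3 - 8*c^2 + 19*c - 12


(1) = w^2 - 6*w - 16
(2) = s^3 - 7*s^2 + 14*s - 8
(3) = l^4 - 5*l^3 + sqrt(2)*l^3 - 5*sqrt(2)*l^2 + 8*l^2 - 4*l + 8*sqrt(2)*l - 4*sqrt(2)
(4) = (h + 1)*(h - 8*I)*(h - 7*I)
(5) = (c - 4)*(c - 3)*(c - 1)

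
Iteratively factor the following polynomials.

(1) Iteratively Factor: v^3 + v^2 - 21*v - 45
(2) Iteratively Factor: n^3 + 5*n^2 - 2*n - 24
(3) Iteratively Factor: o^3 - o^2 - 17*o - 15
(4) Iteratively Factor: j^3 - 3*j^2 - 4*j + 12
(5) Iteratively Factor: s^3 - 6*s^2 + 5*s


(1) = (v - 5)*(v^2 + 6*v + 9) = (v - 5)*(v + 3)*(v + 3)
(2) = (n - 2)*(n^2 + 7*n + 12) = (n - 2)*(n + 4)*(n + 3)
(3) = (o - 5)*(o^2 + 4*o + 3) = (o - 5)*(o + 3)*(o + 1)
(4) = (j + 2)*(j^2 - 5*j + 6) = (j - 2)*(j + 2)*(j - 3)
(5) = (s - 5)*(s^2 - s) = (s - 5)*(s - 1)*(s)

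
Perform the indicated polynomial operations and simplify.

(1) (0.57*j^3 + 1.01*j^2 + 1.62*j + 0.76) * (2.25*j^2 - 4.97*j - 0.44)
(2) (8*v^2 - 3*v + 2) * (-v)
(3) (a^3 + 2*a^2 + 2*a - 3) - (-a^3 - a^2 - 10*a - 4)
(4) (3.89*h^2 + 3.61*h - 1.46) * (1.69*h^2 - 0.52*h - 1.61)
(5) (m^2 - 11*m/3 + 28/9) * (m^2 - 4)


(1) = 1.2825*j^5 - 0.5604*j^4 - 1.6255*j^3 - 6.7858*j^2 - 4.49*j - 0.3344
(2) = -8*v^3 + 3*v^2 - 2*v
(3) = 2*a^3 + 3*a^2 + 12*a + 1
(4) = 6.5741*h^4 + 4.0781*h^3 - 10.6075*h^2 - 5.0529*h + 2.3506
(5) = m^4 - 11*m^3/3 - 8*m^2/9 + 44*m/3 - 112/9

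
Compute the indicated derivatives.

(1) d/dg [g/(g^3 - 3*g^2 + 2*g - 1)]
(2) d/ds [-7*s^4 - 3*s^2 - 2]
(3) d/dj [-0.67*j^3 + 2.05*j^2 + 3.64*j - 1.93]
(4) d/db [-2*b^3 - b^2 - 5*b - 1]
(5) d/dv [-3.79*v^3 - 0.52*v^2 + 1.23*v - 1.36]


(1) = (g^3 - 3*g^2 - g*(3*g^2 - 6*g + 2) + 2*g - 1)/(g^3 - 3*g^2 + 2*g - 1)^2
(2) = -28*s^3 - 6*s
(3) = -2.01*j^2 + 4.1*j + 3.64
(4) = -6*b^2 - 2*b - 5
(5) = -11.37*v^2 - 1.04*v + 1.23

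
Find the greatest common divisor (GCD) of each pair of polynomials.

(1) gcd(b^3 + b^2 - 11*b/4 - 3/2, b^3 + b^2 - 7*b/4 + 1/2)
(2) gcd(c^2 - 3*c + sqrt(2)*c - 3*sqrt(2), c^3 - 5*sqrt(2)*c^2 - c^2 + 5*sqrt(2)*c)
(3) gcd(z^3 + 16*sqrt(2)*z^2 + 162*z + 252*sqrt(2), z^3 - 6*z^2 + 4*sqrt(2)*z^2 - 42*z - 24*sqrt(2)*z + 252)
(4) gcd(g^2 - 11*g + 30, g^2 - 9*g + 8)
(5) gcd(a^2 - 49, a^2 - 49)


(1) = gcd((b - 3/2)*(b + 1/2)*(b + 2), (b - 1/2)^2*(b + 2)) = b + 2
(2) = gcd((c - 3)*(c + sqrt(2)), c*(c - 1)*(c - 5*sqrt(2))) = 1
(3) = gcd((z + 3*sqrt(2))*(z + 6*sqrt(2))*(z + 7*sqrt(2)), (z - 6)*(z - 3*sqrt(2))*(z + 7*sqrt(2))) = z + 7*sqrt(2)
(4) = gcd((g - 6)*(g - 5), (g - 8)*(g - 1)) = 1
(5) = gcd((a - 7)*(a + 7), (a - 7)*(a + 7)) = a^2 - 49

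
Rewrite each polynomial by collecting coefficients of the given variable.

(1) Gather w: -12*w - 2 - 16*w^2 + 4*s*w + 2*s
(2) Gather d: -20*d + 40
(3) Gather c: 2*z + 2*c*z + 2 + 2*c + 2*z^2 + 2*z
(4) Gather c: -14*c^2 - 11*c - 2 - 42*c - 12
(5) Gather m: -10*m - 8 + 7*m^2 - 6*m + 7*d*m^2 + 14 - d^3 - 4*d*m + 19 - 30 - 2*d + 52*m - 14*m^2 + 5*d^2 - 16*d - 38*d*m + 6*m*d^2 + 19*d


(1) = 2*s - 16*w^2 + w*(4*s - 12) - 2
(2) = 40 - 20*d
(3) = c*(2*z + 2) + 2*z^2 + 4*z + 2
(4) = -14*c^2 - 53*c - 14
(5) = -d^3 + 5*d^2 + d + m^2*(7*d - 7) + m*(6*d^2 - 42*d + 36) - 5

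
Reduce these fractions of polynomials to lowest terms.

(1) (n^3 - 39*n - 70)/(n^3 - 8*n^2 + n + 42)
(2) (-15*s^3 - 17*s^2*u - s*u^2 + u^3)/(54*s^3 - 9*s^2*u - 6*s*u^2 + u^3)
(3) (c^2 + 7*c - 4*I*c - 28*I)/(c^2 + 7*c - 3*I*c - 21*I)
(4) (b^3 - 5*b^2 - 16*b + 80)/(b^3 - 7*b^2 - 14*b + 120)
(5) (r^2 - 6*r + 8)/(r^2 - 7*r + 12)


(1) = (n + 5)/(n - 3)
(2) = (-5*s^2 - 4*s*u + u^2)/(18*s^2 - 9*s*u + u^2)
(3) = (c - 4*I)/(c - 3*I)
(4) = (b - 4)/(b - 6)
(5) = (r - 2)/(r - 3)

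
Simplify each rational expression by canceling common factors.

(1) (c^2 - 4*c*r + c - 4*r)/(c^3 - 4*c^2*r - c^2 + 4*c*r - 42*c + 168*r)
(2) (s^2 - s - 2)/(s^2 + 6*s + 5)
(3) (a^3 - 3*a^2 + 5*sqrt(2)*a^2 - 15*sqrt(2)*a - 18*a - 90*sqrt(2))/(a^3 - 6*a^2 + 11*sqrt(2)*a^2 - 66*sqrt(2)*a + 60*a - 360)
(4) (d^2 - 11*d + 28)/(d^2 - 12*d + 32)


(1) = (c + 1)/(c^2 - c - 42)
(2) = (s - 2)/(s + 5)
(3) = (a + 3)/(a + 6*sqrt(2))
(4) = (d - 7)/(d - 8)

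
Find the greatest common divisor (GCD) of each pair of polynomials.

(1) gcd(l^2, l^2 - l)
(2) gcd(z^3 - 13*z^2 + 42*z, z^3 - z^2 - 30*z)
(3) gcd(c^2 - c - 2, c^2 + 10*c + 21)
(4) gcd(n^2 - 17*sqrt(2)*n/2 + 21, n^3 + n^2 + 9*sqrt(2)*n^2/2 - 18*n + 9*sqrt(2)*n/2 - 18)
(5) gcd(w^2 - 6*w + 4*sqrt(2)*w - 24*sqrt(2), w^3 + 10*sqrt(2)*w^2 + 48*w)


(1) = gcd(l^2, l*(l - 1)) = l
(2) = z^2 - 6*z
(3) = gcd((c - 2)*(c + 1), (c + 3)*(c + 7)) = 1
(4) = n - 3*sqrt(2)/2
(5) = gcd((w - 6)*(w + 4*sqrt(2)), w*(w + 4*sqrt(2))*(w + 6*sqrt(2))) = w + 4*sqrt(2)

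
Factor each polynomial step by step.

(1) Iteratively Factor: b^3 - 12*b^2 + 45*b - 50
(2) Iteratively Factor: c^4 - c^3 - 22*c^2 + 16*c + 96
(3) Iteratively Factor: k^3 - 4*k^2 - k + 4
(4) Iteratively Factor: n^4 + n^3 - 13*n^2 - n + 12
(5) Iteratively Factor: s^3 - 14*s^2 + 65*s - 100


(1) = (b - 5)*(b^2 - 7*b + 10) = (b - 5)^2*(b - 2)
(2) = (c - 4)*(c^3 + 3*c^2 - 10*c - 24) = (c - 4)*(c - 3)*(c^2 + 6*c + 8) = (c - 4)*(c - 3)*(c + 4)*(c + 2)
(3) = (k - 4)*(k^2 - 1) = (k - 4)*(k - 1)*(k + 1)
(4) = (n - 1)*(n^3 + 2*n^2 - 11*n - 12) = (n - 1)*(n + 1)*(n^2 + n - 12) = (n - 1)*(n + 1)*(n + 4)*(n - 3)
(5) = (s - 5)*(s^2 - 9*s + 20) = (s - 5)*(s - 4)*(s - 5)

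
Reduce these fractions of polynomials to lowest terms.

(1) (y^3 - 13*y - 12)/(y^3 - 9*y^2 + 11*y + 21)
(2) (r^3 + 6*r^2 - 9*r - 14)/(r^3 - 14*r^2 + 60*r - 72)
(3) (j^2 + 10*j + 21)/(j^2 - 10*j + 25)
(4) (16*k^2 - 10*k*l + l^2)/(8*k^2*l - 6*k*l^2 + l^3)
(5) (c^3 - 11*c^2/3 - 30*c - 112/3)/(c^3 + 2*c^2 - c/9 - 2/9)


(1) = (y^2 - y - 12)/(y^2 - 10*y + 21)
(2) = (r^2 + 8*r + 7)/(r^2 - 12*r + 36)
(3) = (j^2 + 10*j + 21)/(j^2 - 10*j + 25)
(4) = (8*k - l)/(4*k*l - l^2)
(5) = (9*c^2 - 51*c - 168)/(9*c^2 - 1)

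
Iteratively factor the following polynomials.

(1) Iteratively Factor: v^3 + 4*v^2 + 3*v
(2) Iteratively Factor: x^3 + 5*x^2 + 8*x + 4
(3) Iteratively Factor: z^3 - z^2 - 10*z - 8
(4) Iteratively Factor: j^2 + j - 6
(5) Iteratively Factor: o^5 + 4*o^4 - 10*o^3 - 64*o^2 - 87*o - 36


(1) = (v + 1)*(v^2 + 3*v) = v*(v + 1)*(v + 3)
(2) = (x + 1)*(x^2 + 4*x + 4) = (x + 1)*(x + 2)*(x + 2)
(3) = (z - 4)*(z^2 + 3*z + 2) = (z - 4)*(z + 2)*(z + 1)
(4) = (j + 3)*(j - 2)
(5) = (o + 1)*(o^4 + 3*o^3 - 13*o^2 - 51*o - 36) = (o + 1)*(o + 3)*(o^3 - 13*o - 12) = (o + 1)^2*(o + 3)*(o^2 - o - 12) = (o - 4)*(o + 1)^2*(o + 3)*(o + 3)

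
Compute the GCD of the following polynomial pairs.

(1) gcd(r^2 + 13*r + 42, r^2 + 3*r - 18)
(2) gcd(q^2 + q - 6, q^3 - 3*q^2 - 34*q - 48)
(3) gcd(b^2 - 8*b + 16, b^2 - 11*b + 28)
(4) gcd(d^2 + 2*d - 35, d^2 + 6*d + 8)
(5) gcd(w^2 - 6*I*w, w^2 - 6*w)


(1) = r + 6
(2) = gcd((q - 2)*(q + 3), (q - 8)*(q + 2)*(q + 3)) = q + 3
(3) = b - 4
(4) = 1
(5) = w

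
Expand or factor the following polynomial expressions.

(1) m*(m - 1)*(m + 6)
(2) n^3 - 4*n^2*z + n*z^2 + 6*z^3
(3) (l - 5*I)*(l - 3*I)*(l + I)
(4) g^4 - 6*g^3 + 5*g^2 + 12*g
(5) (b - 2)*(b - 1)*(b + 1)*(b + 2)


(1) = m^3 + 5*m^2 - 6*m
(2) = (n - 3*z)*(n - 2*z)*(n + z)
(3) = l^3 - 7*I*l^2 - 7*l - 15*I
(4) = g*(g - 4)*(g - 3)*(g + 1)
(5) = b^4 - 5*b^2 + 4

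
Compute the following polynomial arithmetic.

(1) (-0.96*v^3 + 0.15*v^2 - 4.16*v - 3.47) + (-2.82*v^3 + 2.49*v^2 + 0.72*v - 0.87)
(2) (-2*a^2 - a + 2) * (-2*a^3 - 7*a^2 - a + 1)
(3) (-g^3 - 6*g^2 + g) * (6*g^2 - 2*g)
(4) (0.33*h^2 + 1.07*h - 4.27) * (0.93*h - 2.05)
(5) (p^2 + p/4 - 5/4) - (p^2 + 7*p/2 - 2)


(1) = -3.78*v^3 + 2.64*v^2 - 3.44*v - 4.34
(2) = 4*a^5 + 16*a^4 + 5*a^3 - 15*a^2 - 3*a + 2
(3) = -6*g^5 - 34*g^4 + 18*g^3 - 2*g^2
(4) = 0.3069*h^3 + 0.3186*h^2 - 6.1646*h + 8.7535
(5) = 3/4 - 13*p/4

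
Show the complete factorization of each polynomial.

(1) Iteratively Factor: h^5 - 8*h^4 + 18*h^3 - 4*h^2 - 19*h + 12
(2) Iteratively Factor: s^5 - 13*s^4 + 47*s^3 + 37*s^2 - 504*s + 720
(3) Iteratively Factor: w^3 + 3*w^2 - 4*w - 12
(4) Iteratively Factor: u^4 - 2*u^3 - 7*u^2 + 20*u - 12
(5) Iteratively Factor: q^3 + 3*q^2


(1) = (h - 3)*(h^4 - 5*h^3 + 3*h^2 + 5*h - 4) = (h - 3)*(h - 1)*(h^3 - 4*h^2 - h + 4) = (h - 3)*(h - 1)*(h + 1)*(h^2 - 5*h + 4) = (h - 4)*(h - 3)*(h - 1)*(h + 1)*(h - 1)
(2) = (s - 4)*(s^4 - 9*s^3 + 11*s^2 + 81*s - 180) = (s - 5)*(s - 4)*(s^3 - 4*s^2 - 9*s + 36) = (s - 5)*(s - 4)^2*(s^2 - 9) = (s - 5)*(s - 4)^2*(s + 3)*(s - 3)
(3) = (w - 2)*(w^2 + 5*w + 6) = (w - 2)*(w + 3)*(w + 2)
(4) = (u - 2)*(u^3 - 7*u + 6) = (u - 2)*(u + 3)*(u^2 - 3*u + 2) = (u - 2)*(u - 1)*(u + 3)*(u - 2)
(5) = (q + 3)*(q^2) = q*(q + 3)*(q)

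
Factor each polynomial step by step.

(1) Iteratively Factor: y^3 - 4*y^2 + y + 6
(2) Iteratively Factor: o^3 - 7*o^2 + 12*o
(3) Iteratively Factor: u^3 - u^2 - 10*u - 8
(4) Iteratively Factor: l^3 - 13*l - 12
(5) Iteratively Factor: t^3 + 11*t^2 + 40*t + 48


(1) = (y - 2)*(y^2 - 2*y - 3) = (y - 3)*(y - 2)*(y + 1)
(2) = (o - 3)*(o^2 - 4*o) = (o - 4)*(o - 3)*(o)
(3) = (u + 1)*(u^2 - 2*u - 8) = (u - 4)*(u + 1)*(u + 2)
(4) = (l + 3)*(l^2 - 3*l - 4) = (l - 4)*(l + 3)*(l + 1)
(5) = (t + 4)*(t^2 + 7*t + 12) = (t + 3)*(t + 4)*(t + 4)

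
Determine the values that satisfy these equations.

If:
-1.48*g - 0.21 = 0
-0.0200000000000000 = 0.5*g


Then:
No Solution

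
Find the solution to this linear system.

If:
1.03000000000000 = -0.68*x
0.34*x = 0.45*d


Then:
d = -1.14
x = -1.51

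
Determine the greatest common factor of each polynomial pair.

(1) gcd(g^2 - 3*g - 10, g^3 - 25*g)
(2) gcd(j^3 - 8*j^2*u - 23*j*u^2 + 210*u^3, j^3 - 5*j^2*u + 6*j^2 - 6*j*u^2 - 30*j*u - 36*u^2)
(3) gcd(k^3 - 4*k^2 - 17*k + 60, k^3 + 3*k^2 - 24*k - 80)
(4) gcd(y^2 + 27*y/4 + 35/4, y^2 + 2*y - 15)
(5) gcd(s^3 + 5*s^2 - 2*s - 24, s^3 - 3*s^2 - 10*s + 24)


(1) = g - 5
(2) = -j + 6*u
(3) = gcd((k - 5)*(k - 3)*(k + 4), (k - 5)*(k + 4)^2) = k^2 - k - 20
(4) = y + 5
(5) = gcd((s - 2)*(s + 3)*(s + 4), (s - 4)*(s - 2)*(s + 3)) = s^2 + s - 6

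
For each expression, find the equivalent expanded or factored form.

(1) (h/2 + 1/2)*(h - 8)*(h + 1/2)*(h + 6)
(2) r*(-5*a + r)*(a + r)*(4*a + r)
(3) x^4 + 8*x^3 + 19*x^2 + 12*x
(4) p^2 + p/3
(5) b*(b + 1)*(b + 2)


(1) = h^4/2 - h^3/4 - 101*h^2/4 - 73*h/2 - 12
(2) = -20*a^3*r - 21*a^2*r^2 + r^4
(3) = x*(x + 1)*(x + 3)*(x + 4)
(4) = p*(p + 1/3)
(5) = b^3 + 3*b^2 + 2*b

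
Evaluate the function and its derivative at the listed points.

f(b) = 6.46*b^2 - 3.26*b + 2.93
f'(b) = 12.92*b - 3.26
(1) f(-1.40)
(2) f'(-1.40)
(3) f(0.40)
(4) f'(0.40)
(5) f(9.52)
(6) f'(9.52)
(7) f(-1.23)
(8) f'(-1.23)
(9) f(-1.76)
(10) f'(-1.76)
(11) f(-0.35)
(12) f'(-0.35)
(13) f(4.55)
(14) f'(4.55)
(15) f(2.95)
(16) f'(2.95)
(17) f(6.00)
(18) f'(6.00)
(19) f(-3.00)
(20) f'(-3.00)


(1) = 20.16
(2) = -21.35
(3) = 2.66
(4) = 1.91
(5) = 557.37
(6) = 119.74
(7) = 16.71
(8) = -19.15
(9) = 28.68
(10) = -26.00
(11) = 4.86
(12) = -7.78
(13) = 121.84
(14) = 55.53
(15) = 49.53
(16) = 34.85
(17) = 215.93
(18) = 74.26
(19) = 70.85
(20) = -42.02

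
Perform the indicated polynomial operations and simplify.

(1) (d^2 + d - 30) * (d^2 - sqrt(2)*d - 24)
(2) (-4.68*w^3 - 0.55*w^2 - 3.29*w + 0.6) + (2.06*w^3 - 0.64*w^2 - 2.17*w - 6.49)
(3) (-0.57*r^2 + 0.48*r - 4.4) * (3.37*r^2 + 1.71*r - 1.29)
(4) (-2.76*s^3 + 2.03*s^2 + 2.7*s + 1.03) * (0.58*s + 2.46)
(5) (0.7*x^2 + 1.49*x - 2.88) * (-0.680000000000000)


(1) = d^4 - sqrt(2)*d^3 + d^3 - 54*d^2 - sqrt(2)*d^2 - 24*d + 30*sqrt(2)*d + 720
(2) = -2.62*w^3 - 1.19*w^2 - 5.46*w - 5.89
(3) = -1.9209*r^4 + 0.6429*r^3 - 13.2719*r^2 - 8.1432*r + 5.676
(4) = -1.6008*s^4 - 5.6122*s^3 + 6.5598*s^2 + 7.2394*s + 2.5338
(5) = -0.476*x^2 - 1.0132*x + 1.9584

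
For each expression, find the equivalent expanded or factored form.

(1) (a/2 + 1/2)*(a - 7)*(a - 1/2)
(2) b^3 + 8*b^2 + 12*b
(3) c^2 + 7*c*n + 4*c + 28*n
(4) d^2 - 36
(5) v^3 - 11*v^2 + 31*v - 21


(1) = a^3/2 - 13*a^2/4 - 2*a + 7/4
(2) = b*(b + 2)*(b + 6)
(3) = (c + 4)*(c + 7*n)
(4) = (d - 6)*(d + 6)
(5) = (v - 7)*(v - 3)*(v - 1)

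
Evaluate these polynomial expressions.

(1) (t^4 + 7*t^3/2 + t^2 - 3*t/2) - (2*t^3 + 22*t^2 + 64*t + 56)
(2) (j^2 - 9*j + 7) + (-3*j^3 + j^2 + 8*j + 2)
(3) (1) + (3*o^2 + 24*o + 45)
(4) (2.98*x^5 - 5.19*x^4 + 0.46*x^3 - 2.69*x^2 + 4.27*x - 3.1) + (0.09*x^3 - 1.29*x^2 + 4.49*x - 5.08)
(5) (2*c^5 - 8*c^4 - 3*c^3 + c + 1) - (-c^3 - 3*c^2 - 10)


(1) = t^4 + 3*t^3/2 - 21*t^2 - 131*t/2 - 56
(2) = -3*j^3 + 2*j^2 - j + 9
(3) = 3*o^2 + 24*o + 46
(4) = 2.98*x^5 - 5.19*x^4 + 0.55*x^3 - 3.98*x^2 + 8.76*x - 8.18
(5) = 2*c^5 - 8*c^4 - 2*c^3 + 3*c^2 + c + 11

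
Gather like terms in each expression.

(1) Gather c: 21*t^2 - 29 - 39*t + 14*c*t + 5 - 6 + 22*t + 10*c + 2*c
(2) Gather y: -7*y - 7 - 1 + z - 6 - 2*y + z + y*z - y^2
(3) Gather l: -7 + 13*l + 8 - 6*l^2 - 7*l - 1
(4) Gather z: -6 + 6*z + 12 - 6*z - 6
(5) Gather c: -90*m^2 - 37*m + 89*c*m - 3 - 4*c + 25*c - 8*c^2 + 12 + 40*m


(1) = c*(14*t + 12) + 21*t^2 - 17*t - 30
(2) = -y^2 + y*(z - 9) + 2*z - 14
(3) = -6*l^2 + 6*l
(4) = 0
(5) = -8*c^2 + c*(89*m + 21) - 90*m^2 + 3*m + 9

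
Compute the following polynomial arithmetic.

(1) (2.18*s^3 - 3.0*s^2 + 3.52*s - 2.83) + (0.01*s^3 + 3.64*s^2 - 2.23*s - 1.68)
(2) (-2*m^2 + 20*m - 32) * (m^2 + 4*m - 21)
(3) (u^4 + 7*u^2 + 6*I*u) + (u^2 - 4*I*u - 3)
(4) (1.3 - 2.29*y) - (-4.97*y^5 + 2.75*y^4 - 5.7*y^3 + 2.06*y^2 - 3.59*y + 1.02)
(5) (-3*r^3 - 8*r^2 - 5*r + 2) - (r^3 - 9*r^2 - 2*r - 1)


(1) = 2.19*s^3 + 0.64*s^2 + 1.29*s - 4.51
(2) = -2*m^4 + 12*m^3 + 90*m^2 - 548*m + 672
(3) = u^4 + 8*u^2 + 2*I*u - 3
(4) = 4.97*y^5 - 2.75*y^4 + 5.7*y^3 - 2.06*y^2 + 1.3*y + 0.28
(5) = -4*r^3 + r^2 - 3*r + 3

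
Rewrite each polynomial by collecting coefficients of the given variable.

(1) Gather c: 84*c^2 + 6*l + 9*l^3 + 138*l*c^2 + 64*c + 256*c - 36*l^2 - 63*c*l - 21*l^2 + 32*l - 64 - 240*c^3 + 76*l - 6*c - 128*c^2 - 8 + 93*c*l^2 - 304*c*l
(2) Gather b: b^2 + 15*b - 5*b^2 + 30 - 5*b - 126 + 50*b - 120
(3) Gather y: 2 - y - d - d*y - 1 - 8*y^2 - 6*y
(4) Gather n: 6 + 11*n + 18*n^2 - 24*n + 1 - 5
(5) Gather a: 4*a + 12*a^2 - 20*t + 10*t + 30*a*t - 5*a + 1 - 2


(1) = -240*c^3 + c^2*(138*l - 44) + c*(93*l^2 - 367*l + 314) + 9*l^3 - 57*l^2 + 114*l - 72
(2) = -4*b^2 + 60*b - 216
(3) = -d - 8*y^2 + y*(-d - 7) + 1
(4) = 18*n^2 - 13*n + 2
(5) = 12*a^2 + a*(30*t - 1) - 10*t - 1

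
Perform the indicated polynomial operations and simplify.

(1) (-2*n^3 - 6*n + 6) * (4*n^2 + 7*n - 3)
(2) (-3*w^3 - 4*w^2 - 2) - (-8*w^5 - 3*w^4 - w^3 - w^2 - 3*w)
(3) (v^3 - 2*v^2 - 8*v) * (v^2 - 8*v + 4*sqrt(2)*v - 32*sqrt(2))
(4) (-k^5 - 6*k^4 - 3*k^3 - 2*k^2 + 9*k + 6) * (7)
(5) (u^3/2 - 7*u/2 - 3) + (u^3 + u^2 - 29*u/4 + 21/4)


(1) = -8*n^5 - 14*n^4 - 18*n^3 - 18*n^2 + 60*n - 18
(2) = 8*w^5 + 3*w^4 - 2*w^3 - 3*w^2 + 3*w - 2
(3) = v^5 - 10*v^4 + 4*sqrt(2)*v^4 - 40*sqrt(2)*v^3 + 8*v^3 + 32*sqrt(2)*v^2 + 64*v^2 + 256*sqrt(2)*v
(4) = -7*k^5 - 42*k^4 - 21*k^3 - 14*k^2 + 63*k + 42
(5) = 3*u^3/2 + u^2 - 43*u/4 + 9/4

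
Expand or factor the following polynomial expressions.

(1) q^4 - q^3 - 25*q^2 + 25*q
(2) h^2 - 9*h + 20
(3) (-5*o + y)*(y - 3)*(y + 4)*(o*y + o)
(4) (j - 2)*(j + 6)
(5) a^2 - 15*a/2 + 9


(1) = q*(q - 5)*(q - 1)*(q + 5)
(2) = (h - 5)*(h - 4)
(3) = -5*o^2*y^3 - 10*o^2*y^2 + 55*o^2*y + 60*o^2 + o*y^4 + 2*o*y^3 - 11*o*y^2 - 12*o*y
(4) = j^2 + 4*j - 12
(5) = (a - 6)*(a - 3/2)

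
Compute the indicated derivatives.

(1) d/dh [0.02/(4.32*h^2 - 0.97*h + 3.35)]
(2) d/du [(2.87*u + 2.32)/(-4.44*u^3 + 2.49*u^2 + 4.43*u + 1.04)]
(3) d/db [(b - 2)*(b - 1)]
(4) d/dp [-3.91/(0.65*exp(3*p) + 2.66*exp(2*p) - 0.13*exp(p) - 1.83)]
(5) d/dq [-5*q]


(1) = (0.0194 - 0.1728*h)/(4.32*h^2 - 0.97*h + 3.35)^2
(2) = (25.4856*u^3 + 23.7561*u^2 - 11.5536*u - 7.2928)/(19.7136*u^6 - 22.1112*u^5 - 33.1383*u^4 + 12.8262*u^3 + 24.8041*u^2 + 9.2144*u + 1.0816)
(3) = 2*b - 3
(4) = (7.6245*exp(2*p) + 20.8012*exp(p) - 0.5083)*exp(p)/(0.65*exp(3*p) + 2.66*exp(2*p) - 0.13*exp(p) - 1.83)^2
(5) = -5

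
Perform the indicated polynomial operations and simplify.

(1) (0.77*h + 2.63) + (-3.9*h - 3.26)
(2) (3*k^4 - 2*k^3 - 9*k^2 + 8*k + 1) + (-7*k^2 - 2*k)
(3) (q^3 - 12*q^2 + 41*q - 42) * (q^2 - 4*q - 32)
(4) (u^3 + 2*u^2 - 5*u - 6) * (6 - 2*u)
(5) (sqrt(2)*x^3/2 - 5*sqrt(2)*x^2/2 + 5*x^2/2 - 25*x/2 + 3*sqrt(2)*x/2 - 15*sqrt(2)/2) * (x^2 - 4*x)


(1) = -3.13*h - 0.63
(2) = 3*k^4 - 2*k^3 - 16*k^2 + 6*k + 1
(3) = q^5 - 16*q^4 + 57*q^3 + 178*q^2 - 1144*q + 1344
(4) = -2*u^4 + 2*u^3 + 22*u^2 - 18*u - 36
(5) = sqrt(2)*x^5/2 - 9*sqrt(2)*x^4/2 + 5*x^4/2 - 45*x^3/2 + 23*sqrt(2)*x^3/2 - 27*sqrt(2)*x^2/2 + 50*x^2 + 30*sqrt(2)*x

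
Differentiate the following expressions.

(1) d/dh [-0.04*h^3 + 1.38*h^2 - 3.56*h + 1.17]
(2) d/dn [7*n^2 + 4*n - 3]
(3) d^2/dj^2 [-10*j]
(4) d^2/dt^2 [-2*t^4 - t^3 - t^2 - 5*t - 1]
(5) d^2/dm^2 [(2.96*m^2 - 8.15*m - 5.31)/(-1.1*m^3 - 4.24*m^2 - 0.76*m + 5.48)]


(1) = -0.12*h^2 + 2.76*h - 3.56
(2) = 14*n + 4
(3) = 0
(4) = -24*t^2 - 6*t - 2
(5) = (-7.1632*m^6 + 59.169*m^5 + 320.01816*m^4 + 444.937808*m^3 + 776.282544*m^2 + 1430.919024*m + 142.998208)/(1.331*m^9 + 15.3912*m^8 + 62.08488*m^7 + 77.600464*m^6 - 110.457312*m^5 - 315.692352*m^4 - 6.413216*m^3 + 372.490944*m^2 + 68.469312*m - 164.566592)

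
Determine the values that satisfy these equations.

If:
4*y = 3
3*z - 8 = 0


Then:
y = 3/4
z = 8/3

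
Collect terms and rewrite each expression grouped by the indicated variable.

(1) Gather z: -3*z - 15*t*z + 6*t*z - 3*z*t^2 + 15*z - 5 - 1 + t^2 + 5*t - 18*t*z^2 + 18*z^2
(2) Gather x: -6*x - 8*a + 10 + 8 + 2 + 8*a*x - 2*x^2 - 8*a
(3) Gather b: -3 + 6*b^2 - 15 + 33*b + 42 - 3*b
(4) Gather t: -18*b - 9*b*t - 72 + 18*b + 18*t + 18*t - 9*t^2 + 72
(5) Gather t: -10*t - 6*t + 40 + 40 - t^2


(1) = t^2 + 5*t + z^2*(18 - 18*t) + z*(-3*t^2 - 9*t + 12) - 6
(2) = -16*a - 2*x^2 + x*(8*a - 6) + 20
(3) = 6*b^2 + 30*b + 24
(4) = -9*t^2 + t*(36 - 9*b)
(5) = -t^2 - 16*t + 80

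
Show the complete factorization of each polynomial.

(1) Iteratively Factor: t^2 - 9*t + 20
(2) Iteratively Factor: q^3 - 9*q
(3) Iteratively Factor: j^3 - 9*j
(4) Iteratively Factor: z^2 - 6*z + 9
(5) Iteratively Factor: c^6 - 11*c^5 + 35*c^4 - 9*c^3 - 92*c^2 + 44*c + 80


(1) = (t - 4)*(t - 5)
(2) = (q - 3)*(q^2 + 3*q) = q*(q - 3)*(q + 3)
(3) = (j + 3)*(j^2 - 3*j) = j*(j + 3)*(j - 3)
(4) = (z - 3)*(z - 3)
(5) = (c - 5)*(c^5 - 6*c^4 + 5*c^3 + 16*c^2 - 12*c - 16) = (c - 5)*(c - 4)*(c^4 - 2*c^3 - 3*c^2 + 4*c + 4) = (c - 5)*(c - 4)*(c - 2)*(c^3 - 3*c - 2) = (c - 5)*(c - 4)*(c - 2)^2*(c^2 + 2*c + 1) = (c - 5)*(c - 4)*(c - 2)^2*(c + 1)*(c + 1)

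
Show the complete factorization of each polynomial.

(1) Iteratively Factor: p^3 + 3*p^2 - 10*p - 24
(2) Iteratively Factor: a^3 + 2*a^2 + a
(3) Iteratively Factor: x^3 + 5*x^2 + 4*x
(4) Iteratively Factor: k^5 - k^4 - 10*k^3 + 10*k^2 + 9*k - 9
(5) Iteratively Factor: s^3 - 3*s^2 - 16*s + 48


(1) = (p + 2)*(p^2 + p - 12) = (p - 3)*(p + 2)*(p + 4)
(2) = (a + 1)*(a^2 + a) = a*(a + 1)*(a + 1)
(3) = (x + 1)*(x^2 + 4*x) = (x + 1)*(x + 4)*(x)
(4) = (k - 1)*(k^4 - 10*k^2 + 9) = (k - 3)*(k - 1)*(k^3 + 3*k^2 - k - 3) = (k - 3)*(k - 1)*(k + 3)*(k^2 - 1) = (k - 3)*(k - 1)*(k + 1)*(k + 3)*(k - 1)
(5) = (s - 4)*(s^2 + s - 12) = (s - 4)*(s - 3)*(s + 4)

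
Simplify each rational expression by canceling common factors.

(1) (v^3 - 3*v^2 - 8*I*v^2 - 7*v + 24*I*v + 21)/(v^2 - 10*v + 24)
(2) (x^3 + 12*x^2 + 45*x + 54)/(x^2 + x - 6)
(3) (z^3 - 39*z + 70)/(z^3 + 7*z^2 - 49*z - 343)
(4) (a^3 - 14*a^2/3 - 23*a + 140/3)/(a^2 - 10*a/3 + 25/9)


(1) = (v^3 + v^2*(-3 - 8*I) + v*(-7 + 24*I) + 21)/(v^2 - 10*v + 24)
(2) = (x^2 + 9*x + 18)/(x - 2)
(3) = (z^2 - 7*z + 10)/(z^2 - 49)
(4) = (3*a^2 - 9*a - 84)/(3*a - 5)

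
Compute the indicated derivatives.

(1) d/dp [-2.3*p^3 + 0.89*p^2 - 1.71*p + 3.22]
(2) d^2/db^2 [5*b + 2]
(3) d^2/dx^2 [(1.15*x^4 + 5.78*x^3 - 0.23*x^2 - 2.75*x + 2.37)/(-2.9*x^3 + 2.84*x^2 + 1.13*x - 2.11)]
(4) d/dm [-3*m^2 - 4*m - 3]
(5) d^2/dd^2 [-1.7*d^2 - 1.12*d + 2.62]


(1) = -6.9*p^2 + 1.78*p - 1.71
(2) = 0
(3) = (-117.42754*x^6 + 45.19626*x^5 + 86.39865*x^4 + 313.35202*x^3 - 240.502836*x^2 - 14.146872*x - 19.294866)/(24.389*x^9 - 71.6532*x^8 + 41.66082*x^7 + 86.169076*x^6 - 120.501114*x^5 - 1.31076*x^4 + 77.918845*x^3 - 29.849115*x^2 - 15.092619*x + 9.393931)
(4) = -6*m - 4
(5) = -3.40000000000000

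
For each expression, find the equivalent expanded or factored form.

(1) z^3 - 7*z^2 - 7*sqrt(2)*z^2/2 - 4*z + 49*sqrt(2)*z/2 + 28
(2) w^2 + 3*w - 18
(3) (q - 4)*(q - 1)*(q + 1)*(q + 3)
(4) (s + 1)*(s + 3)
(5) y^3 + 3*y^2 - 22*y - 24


(1) = (z - 7)*(z - 4*sqrt(2))*(z + sqrt(2)/2)
(2) = (w - 3)*(w + 6)
(3) = q^4 - q^3 - 13*q^2 + q + 12
(4) = s^2 + 4*s + 3
(5) = (y - 4)*(y + 1)*(y + 6)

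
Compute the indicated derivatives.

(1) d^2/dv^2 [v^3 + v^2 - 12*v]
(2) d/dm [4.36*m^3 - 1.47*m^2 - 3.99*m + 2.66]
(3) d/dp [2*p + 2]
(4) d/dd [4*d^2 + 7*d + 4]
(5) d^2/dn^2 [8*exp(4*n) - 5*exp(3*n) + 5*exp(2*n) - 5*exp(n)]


(1) = 6*v + 2
(2) = 13.08*m^2 - 2.94*m - 3.99
(3) = 2
(4) = 8*d + 7
(5) = (128*exp(3*n) - 45*exp(2*n) + 20*exp(n) - 5)*exp(n)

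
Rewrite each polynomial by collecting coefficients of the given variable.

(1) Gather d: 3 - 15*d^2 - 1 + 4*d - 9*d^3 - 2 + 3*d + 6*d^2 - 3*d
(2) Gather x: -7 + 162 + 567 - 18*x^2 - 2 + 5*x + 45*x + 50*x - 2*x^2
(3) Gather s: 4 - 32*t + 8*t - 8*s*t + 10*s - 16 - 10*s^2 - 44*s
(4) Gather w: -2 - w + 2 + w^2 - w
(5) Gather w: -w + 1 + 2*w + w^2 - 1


(1) = -9*d^3 - 9*d^2 + 4*d
(2) = -20*x^2 + 100*x + 720
(3) = -10*s^2 + s*(-8*t - 34) - 24*t - 12
(4) = w^2 - 2*w
(5) = w^2 + w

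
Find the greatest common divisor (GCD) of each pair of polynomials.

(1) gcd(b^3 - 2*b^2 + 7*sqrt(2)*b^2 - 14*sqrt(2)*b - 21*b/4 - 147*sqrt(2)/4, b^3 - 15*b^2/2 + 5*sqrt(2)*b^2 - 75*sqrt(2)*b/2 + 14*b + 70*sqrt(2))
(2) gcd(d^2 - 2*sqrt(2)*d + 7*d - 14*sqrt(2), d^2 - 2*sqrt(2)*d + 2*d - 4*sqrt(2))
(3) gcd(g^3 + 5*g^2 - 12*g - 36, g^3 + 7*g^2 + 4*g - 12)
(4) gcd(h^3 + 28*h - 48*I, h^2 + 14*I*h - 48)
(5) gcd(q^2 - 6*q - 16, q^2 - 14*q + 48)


(1) = gcd((b - 7/2)*(b + 3/2)*(b + 7*sqrt(2)), (b - 4)*(b - 7/2)*(b + 5*sqrt(2))) = b - 7/2
(2) = d - 2*sqrt(2)
(3) = gcd((g - 3)*(g + 2)*(g + 6), (g - 1)*(g + 2)*(g + 6)) = g^2 + 8*g + 12
(4) = gcd((h - 4*I)*(h - 2*I)*(h + 6*I), (h + 6*I)*(h + 8*I)) = h + 6*I
(5) = gcd((q - 8)*(q + 2), (q - 8)*(q - 6)) = q - 8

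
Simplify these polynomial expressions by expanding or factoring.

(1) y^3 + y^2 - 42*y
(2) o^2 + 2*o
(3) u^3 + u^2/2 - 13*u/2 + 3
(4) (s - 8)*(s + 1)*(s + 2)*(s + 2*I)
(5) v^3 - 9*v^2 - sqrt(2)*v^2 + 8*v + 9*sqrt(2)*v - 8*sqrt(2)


(1) = y*(y - 6)*(y + 7)
(2) = o*(o + 2)
(3) = (u - 2)*(u - 1/2)*(u + 3)
(4) = s^4 - 5*s^3 + 2*I*s^3 - 22*s^2 - 10*I*s^2 - 16*s - 44*I*s - 32*I
(5) = (v - 8)*(v - 1)*(v - sqrt(2))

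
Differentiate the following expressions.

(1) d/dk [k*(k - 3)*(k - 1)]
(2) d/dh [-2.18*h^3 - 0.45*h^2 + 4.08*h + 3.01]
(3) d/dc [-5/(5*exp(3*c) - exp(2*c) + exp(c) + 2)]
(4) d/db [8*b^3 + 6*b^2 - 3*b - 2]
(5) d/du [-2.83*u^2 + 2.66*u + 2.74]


(1) = 3*k^2 - 8*k + 3
(2) = -6.54*h^2 - 0.9*h + 4.08
(3) = (75*exp(2*c) - 10*exp(c) + 5)*exp(c)/(5*exp(3*c) - exp(2*c) + exp(c) + 2)^2
(4) = 24*b^2 + 12*b - 3
(5) = 2.66 - 5.66*u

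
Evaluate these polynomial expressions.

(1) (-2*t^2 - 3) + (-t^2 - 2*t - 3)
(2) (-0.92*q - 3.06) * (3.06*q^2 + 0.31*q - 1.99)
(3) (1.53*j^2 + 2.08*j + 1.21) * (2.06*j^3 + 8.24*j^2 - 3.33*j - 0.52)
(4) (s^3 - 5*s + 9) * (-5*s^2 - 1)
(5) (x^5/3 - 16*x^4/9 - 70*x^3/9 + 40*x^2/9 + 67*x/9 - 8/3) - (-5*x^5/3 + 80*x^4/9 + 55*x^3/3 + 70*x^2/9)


(1) = -3*t^2 - 2*t - 6
(2) = -2.8152*q^3 - 9.6488*q^2 + 0.8822*q + 6.0894
(3) = 3.1518*j^5 + 16.892*j^4 + 14.5369*j^3 + 2.2484*j^2 - 5.1109*j - 0.6292
(4) = -5*s^5 + 24*s^3 - 45*s^2 + 5*s - 9
(5) = 2*x^5 - 32*x^4/3 - 235*x^3/9 - 10*x^2/3 + 67*x/9 - 8/3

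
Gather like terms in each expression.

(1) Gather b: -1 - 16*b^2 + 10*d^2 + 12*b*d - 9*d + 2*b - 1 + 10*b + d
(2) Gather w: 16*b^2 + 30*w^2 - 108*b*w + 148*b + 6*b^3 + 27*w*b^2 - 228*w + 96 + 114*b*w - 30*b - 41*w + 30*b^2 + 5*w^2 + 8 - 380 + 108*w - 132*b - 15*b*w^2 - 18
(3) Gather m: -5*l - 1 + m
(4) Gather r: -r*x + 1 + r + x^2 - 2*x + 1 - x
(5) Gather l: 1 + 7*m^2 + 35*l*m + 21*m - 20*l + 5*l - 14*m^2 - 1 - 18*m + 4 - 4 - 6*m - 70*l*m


(1) = -16*b^2 + b*(12*d + 12) + 10*d^2 - 8*d - 2
(2) = 6*b^3 + 46*b^2 - 14*b + w^2*(35 - 15*b) + w*(27*b^2 + 6*b - 161) - 294
(3) = -5*l + m - 1
(4) = r*(1 - x) + x^2 - 3*x + 2
(5) = l*(-35*m - 15) - 7*m^2 - 3*m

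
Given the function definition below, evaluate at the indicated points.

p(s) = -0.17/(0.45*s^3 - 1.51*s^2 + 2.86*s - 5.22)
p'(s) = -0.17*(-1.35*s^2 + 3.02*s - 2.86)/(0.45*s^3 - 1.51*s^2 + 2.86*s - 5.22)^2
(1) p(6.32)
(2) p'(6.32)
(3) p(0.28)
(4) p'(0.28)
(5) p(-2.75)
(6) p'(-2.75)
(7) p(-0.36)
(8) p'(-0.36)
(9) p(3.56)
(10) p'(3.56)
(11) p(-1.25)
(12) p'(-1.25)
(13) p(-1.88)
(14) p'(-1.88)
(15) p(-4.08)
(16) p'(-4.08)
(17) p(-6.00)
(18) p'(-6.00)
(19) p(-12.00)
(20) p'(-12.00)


(1) = -0.00
(2) = 0.00
(3) = 0.04
(4) = 0.02
(5) = 0.01
(6) = 0.00
(7) = 0.03
(8) = 0.02
(9) = -0.03
(10) = 0.04
(11) = 0.01
(12) = 0.01
(13) = 0.01
(14) = 0.01
(15) = 0.00
(16) = 0.00
(17) = 0.00
(18) = 0.00
(19) = 0.00
(20) = 0.00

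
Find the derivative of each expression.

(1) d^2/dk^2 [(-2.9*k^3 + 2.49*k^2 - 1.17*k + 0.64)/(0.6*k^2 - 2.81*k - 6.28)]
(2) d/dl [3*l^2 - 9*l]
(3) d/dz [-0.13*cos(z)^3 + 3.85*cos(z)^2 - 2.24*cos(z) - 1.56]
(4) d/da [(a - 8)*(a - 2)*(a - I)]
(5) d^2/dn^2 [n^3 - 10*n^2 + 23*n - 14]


(1) = (-60.0979*k^3 - 249.378*k^2 - 719.15376*k + 252.626792)/(0.216*k^6 - 3.0348*k^5 + 7.43058*k^4 + 41.340439*k^3 - 77.773404*k^2 - 332.465712*k - 247.673152)
(2) = 6*l - 9
(3) = (0.39*cos(z)^2 - 7.7*cos(z) + 2.24)*sin(z)
(4) = 3*a^2 - 2*a*(10 + I) + 16 + 10*I
(5) = 6*n - 20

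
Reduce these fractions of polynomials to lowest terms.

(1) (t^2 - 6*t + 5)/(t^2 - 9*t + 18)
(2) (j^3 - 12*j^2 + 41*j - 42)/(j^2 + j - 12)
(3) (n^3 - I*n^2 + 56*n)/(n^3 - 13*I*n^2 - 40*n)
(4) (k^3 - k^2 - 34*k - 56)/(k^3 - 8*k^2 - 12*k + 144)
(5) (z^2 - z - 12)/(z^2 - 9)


(1) = (t^2 - 6*t + 5)/(t^2 - 9*t + 18)
(2) = (j^2 - 9*j + 14)/(j + 4)
(3) = (n + 7*I)/(n - 5*I)
(4) = (k^2 - 5*k - 14)/(k^2 - 12*k + 36)
(5) = (z - 4)/(z - 3)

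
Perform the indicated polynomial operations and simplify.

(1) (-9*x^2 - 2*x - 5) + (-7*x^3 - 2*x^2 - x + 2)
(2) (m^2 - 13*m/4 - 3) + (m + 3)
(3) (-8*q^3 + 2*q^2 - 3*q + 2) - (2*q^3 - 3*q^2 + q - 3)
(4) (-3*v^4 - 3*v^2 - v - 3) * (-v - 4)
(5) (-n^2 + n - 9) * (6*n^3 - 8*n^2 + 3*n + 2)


(1) = -7*x^3 - 11*x^2 - 3*x - 3
(2) = m^2 - 9*m/4
(3) = -10*q^3 + 5*q^2 - 4*q + 5
(4) = 3*v^5 + 12*v^4 + 3*v^3 + 13*v^2 + 7*v + 12
(5) = -6*n^5 + 14*n^4 - 65*n^3 + 73*n^2 - 25*n - 18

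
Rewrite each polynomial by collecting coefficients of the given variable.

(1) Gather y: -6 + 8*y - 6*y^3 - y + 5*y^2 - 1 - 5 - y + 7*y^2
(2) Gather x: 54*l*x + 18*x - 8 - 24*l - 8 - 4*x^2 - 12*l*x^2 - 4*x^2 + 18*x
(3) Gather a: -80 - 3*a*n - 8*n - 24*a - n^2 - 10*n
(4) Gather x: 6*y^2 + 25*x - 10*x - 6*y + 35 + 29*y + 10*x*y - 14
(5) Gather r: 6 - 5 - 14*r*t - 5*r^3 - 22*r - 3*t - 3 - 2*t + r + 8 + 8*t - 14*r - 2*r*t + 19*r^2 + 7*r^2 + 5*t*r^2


(1) = -6*y^3 + 12*y^2 + 6*y - 12
(2) = -24*l + x^2*(-12*l - 8) + x*(54*l + 36) - 16
(3) = a*(-3*n - 24) - n^2 - 18*n - 80
(4) = x*(10*y + 15) + 6*y^2 + 23*y + 21
(5) = -5*r^3 + r^2*(5*t + 26) + r*(-16*t - 35) + 3*t + 6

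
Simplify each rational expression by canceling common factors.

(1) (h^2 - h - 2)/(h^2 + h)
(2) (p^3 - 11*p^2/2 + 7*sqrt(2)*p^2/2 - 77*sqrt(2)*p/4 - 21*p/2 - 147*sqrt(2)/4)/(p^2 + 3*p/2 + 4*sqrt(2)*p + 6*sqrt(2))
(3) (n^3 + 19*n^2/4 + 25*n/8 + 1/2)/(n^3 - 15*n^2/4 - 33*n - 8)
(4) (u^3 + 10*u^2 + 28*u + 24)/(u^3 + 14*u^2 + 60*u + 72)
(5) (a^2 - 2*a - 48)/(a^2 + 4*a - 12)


(1) = (h - 2)/h
(2) = (8*p^2 + p*(-56 + 28*sqrt(2)) - 196*sqrt(2))/(8*p + 32*sqrt(2))
(3) = (2*n + 1)/(2*n - 16)
(4) = (u + 2)/(u + 6)
(5) = (a - 8)/(a - 2)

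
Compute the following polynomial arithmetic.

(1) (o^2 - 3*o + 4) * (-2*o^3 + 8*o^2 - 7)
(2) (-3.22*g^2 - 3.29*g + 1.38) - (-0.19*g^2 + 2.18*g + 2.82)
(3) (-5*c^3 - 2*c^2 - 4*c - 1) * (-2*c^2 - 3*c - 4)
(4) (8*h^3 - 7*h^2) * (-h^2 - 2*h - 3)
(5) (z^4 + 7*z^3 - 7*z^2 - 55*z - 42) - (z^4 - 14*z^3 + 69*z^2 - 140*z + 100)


(1) = -2*o^5 + 14*o^4 - 32*o^3 + 25*o^2 + 21*o - 28
(2) = -3.03*g^2 - 5.47*g - 1.44
(3) = 10*c^5 + 19*c^4 + 34*c^3 + 22*c^2 + 19*c + 4
(4) = -8*h^5 - 9*h^4 - 10*h^3 + 21*h^2
(5) = 21*z^3 - 76*z^2 + 85*z - 142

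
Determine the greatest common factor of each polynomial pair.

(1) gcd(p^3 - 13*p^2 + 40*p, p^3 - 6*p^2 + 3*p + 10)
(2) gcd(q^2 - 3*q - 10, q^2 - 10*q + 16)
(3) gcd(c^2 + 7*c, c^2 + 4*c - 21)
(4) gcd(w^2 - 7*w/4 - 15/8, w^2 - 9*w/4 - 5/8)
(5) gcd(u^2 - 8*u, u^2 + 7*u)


(1) = gcd(p*(p - 8)*(p - 5), (p - 5)*(p - 2)*(p + 1)) = p - 5
(2) = 1
(3) = gcd(c*(c + 7), (c - 3)*(c + 7)) = c + 7
(4) = w - 5/2
(5) = gcd(u*(u - 8), u*(u + 7)) = u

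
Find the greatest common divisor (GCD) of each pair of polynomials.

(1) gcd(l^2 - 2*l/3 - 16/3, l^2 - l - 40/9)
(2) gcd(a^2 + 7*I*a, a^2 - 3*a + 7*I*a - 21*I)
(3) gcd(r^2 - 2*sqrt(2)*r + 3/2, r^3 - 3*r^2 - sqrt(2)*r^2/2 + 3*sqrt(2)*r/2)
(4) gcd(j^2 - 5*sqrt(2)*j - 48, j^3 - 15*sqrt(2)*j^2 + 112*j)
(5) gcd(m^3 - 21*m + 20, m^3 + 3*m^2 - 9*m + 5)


(1) = gcd((l - 8/3)*(l + 2), (l - 8/3)*(l + 5/3)) = l - 8/3
(2) = a + 7*I
(3) = gcd((r - 3*sqrt(2)/2)*(r - sqrt(2)/2), r*(r - 3)*(r - sqrt(2)/2)) = r - sqrt(2)/2
(4) = j - 8*sqrt(2)
(5) = m^2 + 4*m - 5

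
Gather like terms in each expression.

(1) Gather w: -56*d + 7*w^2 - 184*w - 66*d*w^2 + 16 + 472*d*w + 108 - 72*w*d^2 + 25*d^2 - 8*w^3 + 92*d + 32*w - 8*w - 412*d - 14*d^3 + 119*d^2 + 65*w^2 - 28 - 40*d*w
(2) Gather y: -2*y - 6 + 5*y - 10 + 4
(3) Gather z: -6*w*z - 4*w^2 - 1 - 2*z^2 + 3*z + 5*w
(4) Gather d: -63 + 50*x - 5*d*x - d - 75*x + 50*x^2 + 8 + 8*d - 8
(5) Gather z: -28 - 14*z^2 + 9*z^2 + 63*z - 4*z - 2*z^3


(1) = -14*d^3 + 144*d^2 - 376*d - 8*w^3 + w^2*(72 - 66*d) + w*(-72*d^2 + 432*d - 160) + 96
(2) = 3*y - 12
(3) = -4*w^2 + 5*w - 2*z^2 + z*(3 - 6*w) - 1
(4) = d*(7 - 5*x) + 50*x^2 - 25*x - 63
(5) = -2*z^3 - 5*z^2 + 59*z - 28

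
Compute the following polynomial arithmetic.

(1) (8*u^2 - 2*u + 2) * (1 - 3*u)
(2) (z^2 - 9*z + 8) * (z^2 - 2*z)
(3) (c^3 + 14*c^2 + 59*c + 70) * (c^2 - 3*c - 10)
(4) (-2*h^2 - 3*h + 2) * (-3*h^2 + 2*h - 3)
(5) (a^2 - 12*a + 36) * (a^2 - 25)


(1) = -24*u^3 + 14*u^2 - 8*u + 2
(2) = z^4 - 11*z^3 + 26*z^2 - 16*z
(3) = c^5 + 11*c^4 + 7*c^3 - 247*c^2 - 800*c - 700
(4) = 6*h^4 + 5*h^3 - 6*h^2 + 13*h - 6
(5) = a^4 - 12*a^3 + 11*a^2 + 300*a - 900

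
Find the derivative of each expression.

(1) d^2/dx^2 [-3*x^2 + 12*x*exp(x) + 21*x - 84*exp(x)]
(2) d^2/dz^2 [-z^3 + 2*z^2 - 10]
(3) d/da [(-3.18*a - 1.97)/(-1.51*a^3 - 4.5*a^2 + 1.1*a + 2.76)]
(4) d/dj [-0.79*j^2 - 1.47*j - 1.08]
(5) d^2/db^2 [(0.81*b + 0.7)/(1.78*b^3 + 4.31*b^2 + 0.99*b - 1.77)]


(1) = 12*x*exp(x) - 60*exp(x) - 6
(2) = 4 - 6*z
(3) = (4.8018*a^3 + 14.31*a^2 - 3.498*a - (3.18*a + 1.97)*(4.53*a^2 + 9.0*a - 1.1) - 8.7768)/(1.51*a^3 + 4.5*a^2 - 1.1*a - 2.76)^2
(4) = -1.58*j - 1.47
(5) = (15.398424*b^5 + 63.899508*b^4 + 113.162678*b^3 + 116.044692*b^2 + 68.228982*b + 14.891046)/(5.639752*b^9 + 40.967412*b^8 + 108.606522*b^7 + 108.809279*b^6 - 21.069765*b^5 - 104.680962*b^4 - 27.614493*b^3 + 35.304066*b^2 + 9.304713*b - 5.545233)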